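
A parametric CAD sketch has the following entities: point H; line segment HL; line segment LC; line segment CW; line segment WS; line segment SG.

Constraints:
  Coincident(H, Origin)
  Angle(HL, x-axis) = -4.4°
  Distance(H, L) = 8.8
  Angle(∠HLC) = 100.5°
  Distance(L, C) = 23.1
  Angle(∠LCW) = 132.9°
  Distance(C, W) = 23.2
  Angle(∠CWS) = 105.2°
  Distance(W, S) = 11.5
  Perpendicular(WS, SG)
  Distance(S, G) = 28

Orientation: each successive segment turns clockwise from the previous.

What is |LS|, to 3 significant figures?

42.3

H is at the origin; HL runs at -4.4° with length 8.8, so L = (8.77, -0.675). ∠HLC = 100.5° gives LC at -83.9° from the x-axis; with |LC| = 23.1, C = (11.2, -23.6). ∠LCW = 132.9° gives CW at -131° from the x-axis; with |CW| = 23.2, W = (-3.99, -41.2). ∠CWS = 105.2° gives WS at 154° from the x-axis; with |WS| = 11.5, S = (-14.3, -36.1). Then |LS| = |S − L| = 42.3.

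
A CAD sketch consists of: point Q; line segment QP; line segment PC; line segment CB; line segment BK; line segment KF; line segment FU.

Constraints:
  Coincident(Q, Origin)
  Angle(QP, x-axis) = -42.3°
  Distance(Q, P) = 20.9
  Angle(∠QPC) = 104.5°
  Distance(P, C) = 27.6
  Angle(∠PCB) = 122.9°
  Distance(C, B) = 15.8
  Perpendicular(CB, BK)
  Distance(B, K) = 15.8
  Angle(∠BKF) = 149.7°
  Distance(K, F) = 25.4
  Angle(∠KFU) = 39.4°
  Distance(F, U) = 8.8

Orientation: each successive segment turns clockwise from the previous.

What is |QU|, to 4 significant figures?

9.824

Q is at the origin; QP runs at -42.3° with length 20.9, so P = (15.46, -14.07). ∠QPC = 104.5° gives PC at -117.8° from the x-axis; with |PC| = 27.6, C = (2.586, -38.48). ∠PCB = 122.9° gives CB at -174.9° from the x-axis; with |CB| = 15.8, B = (-13.15, -39.88). The perpendicularity gives BK at right angles to CB, so BK runs at 95.10°; with |BK| = 15.8, K = (-14.56, -24.15). ∠BKF = 149.7° gives KF at 64.80° from the x-axis; with |KF| = 25.4, F = (-3.741, -1.165). ∠KFU = 39.4° gives FU at -75.80° from the x-axis; with |FU| = 8.8, U = (-1.582, -9.696). Then |QU| = |U − Q| = 9.824.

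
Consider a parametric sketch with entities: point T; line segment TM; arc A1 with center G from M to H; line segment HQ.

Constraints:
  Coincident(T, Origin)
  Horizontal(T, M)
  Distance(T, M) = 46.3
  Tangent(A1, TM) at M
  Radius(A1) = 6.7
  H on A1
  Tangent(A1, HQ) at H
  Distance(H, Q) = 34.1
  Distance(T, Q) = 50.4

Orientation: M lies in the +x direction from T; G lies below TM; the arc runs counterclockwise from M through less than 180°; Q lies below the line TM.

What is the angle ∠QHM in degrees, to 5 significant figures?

141.19°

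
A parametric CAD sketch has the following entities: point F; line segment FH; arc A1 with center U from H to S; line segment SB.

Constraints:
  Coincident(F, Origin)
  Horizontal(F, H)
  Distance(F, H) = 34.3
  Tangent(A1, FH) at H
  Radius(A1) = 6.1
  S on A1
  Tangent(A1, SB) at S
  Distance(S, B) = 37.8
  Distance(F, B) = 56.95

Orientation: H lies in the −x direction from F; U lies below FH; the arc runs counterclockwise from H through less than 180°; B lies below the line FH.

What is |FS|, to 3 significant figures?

40.9

Checks: |US| = 6.100 ✓; ∠(US, SB) = 90.00° ✓; |SB| = 37.80 ✓; |FB| = 56.95 ✓.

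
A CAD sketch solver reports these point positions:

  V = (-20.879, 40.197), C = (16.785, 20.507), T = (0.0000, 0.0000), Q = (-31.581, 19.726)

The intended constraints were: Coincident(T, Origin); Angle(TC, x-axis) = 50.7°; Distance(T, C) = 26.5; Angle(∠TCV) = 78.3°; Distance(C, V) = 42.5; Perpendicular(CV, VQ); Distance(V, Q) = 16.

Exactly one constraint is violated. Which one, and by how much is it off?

Distance(V, Q) = 16 — off by 7.10.

T = (0.00, 0.00) ✓; TC at 50.70° ✓; |TC| = 26.50 ✓; ∠TCV = 78.30° ✓; |CV| = 42.50 ✓; ∠(CV, VQ) = 90.00° ✓; |VQ| = 23.10 ✗.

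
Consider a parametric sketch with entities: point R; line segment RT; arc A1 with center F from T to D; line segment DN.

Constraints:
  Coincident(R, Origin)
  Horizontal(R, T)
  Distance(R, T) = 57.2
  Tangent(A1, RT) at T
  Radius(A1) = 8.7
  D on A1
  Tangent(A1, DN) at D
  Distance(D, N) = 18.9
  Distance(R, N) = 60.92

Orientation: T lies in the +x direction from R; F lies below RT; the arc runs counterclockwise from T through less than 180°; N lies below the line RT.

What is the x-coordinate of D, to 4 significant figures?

48.77

R is at the origin; RT is horizontal with |RT| = 57.2 and T on the +x side, so T = (57.20, 0.000). A1 meets RT tangentially, so FT is at right angles to RT, so F = T + (0, -8.7) = (57.20, -8.700). Since FD ⟂ DN (tangency), |FN| = √(8.7² + 18.9²) = 20.81 regardless of where D sits on A1. So N lies on both circle(R, 60.92) and circle(F, 20.81); the below-RT intersection is N = (53.48, -29.17). D is the foot of the tangent from N: D = (48.77, -10.87).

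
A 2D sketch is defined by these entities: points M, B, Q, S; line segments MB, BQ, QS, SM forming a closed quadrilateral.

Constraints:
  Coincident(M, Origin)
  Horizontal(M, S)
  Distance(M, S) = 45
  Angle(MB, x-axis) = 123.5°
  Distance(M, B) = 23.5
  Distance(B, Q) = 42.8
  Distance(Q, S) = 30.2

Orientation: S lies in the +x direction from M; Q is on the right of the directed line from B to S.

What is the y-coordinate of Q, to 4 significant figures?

-11.06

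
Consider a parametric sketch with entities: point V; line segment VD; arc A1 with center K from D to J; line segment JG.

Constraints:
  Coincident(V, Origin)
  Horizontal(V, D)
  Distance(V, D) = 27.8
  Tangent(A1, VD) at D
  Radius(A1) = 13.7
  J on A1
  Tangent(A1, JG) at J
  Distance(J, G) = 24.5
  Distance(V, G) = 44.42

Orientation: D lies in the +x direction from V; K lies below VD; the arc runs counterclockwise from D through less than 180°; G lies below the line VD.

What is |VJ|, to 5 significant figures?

21.605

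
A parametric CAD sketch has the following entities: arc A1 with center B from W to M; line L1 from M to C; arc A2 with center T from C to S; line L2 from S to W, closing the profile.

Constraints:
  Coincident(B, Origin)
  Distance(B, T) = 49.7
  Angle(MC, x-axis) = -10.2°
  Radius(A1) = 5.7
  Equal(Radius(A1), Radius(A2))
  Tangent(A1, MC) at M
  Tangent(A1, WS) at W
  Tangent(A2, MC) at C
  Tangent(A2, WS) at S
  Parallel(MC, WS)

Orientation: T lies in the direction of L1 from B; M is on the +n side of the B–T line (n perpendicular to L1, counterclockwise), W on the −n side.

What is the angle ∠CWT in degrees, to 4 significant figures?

6.376°

The slot axis is L1's direction at -10.2°, so u = (cos -10.2°, sin -10.2°) = (0.9842, -0.1771) and n = (−sin -10.2°, cos -10.2°) = (0.1771, 0.9842). B is at the origin and T lies 49.7 along u from B, so T = 49.7·u = (48.91, -8.801). Tangency of A1 to both parallel lines with radius 5.7 puts M and W at B ± 5.7·n: M = (1.009, 5.610), W = (-1.009, -5.610). Equal radii place C and S the same way about T: C = T + 5.7·n = (49.92, -3.191), S = T − 5.7·n = (47.91, -14.41). Then cos ∠CWT = WC·WT / (|WC||WT|), giving 6.376°.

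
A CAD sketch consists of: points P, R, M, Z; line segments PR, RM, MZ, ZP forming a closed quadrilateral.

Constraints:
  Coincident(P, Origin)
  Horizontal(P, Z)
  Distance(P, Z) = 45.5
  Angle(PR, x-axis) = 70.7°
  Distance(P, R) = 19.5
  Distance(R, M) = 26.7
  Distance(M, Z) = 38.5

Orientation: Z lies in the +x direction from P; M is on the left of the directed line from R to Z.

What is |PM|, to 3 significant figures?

44.2

Checks: |RM| = 26.70 ✓; |MZ| = 38.50 ✓.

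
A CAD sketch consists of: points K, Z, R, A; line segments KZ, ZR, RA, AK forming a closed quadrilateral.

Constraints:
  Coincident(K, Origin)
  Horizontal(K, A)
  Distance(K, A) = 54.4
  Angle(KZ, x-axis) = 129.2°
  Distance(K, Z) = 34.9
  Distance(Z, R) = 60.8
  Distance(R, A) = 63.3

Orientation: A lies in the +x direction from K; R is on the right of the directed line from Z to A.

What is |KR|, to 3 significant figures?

30.1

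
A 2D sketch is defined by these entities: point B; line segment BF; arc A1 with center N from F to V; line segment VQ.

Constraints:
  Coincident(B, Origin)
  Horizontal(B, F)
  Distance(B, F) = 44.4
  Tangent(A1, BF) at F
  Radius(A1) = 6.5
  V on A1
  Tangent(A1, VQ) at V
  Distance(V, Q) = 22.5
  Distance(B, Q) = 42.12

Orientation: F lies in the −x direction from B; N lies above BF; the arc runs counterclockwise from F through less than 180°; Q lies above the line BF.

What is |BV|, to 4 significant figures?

38.41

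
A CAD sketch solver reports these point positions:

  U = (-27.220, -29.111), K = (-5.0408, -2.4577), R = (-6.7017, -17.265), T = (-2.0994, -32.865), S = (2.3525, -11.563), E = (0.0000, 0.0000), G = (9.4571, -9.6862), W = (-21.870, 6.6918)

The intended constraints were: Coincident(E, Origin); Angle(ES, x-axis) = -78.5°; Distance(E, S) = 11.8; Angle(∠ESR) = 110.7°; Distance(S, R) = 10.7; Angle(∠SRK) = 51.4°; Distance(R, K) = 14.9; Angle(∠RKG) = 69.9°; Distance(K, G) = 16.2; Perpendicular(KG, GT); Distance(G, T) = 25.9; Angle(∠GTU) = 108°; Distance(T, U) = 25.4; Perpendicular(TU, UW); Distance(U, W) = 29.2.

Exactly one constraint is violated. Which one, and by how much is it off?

Distance(U, W) = 29.2 — off by 7.00.

E = (0.00, 0.00) ✓; ES at -78.50° ✓; |ES| = 11.80 ✓; ∠ESR = 110.7° ✓; |SR| = 10.70 ✓; ∠SRK = 51.40° ✓; |RK| = 14.90 ✓; ∠RKG = 69.90° ✓; |KG| = 16.20 ✓; ∠(KG, GT) = 90.00° ✓; |GT| = 25.90 ✓; ∠GTU = 108.0° ✓; |TU| = 25.40 ✓; ∠(TU, UW) = 90.00° ✓; |UW| = 36.20 ✗.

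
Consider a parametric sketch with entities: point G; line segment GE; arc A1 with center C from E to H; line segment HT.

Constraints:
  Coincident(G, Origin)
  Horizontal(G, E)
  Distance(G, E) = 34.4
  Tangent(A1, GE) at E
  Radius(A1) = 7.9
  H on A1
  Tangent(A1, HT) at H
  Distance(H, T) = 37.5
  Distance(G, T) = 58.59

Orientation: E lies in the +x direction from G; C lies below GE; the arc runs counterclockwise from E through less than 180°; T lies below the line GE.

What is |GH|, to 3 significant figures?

28.5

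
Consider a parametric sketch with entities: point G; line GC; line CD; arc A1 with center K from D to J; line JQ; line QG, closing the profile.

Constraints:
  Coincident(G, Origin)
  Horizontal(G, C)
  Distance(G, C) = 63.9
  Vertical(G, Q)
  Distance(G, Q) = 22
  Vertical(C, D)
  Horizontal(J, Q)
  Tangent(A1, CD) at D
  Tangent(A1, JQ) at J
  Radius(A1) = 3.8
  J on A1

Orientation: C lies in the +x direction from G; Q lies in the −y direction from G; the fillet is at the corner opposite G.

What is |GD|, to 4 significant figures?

66.44

The virtual corner opposite G is at (63.90, -22.00). Tangency of A1 to CD means the radius KD is perpendicular to CD and A1 meets JQ tangentially, so KJ is at right angles to JQ, with radius 3.8, so the center K sits 3.8 in from both sides at K = (60.10, -18.20). That places the tangent points at D = (63.90, -18.20) on CD and J = (60.10, -22.00) on JQ. Then |GD| = |D − G| = 66.44.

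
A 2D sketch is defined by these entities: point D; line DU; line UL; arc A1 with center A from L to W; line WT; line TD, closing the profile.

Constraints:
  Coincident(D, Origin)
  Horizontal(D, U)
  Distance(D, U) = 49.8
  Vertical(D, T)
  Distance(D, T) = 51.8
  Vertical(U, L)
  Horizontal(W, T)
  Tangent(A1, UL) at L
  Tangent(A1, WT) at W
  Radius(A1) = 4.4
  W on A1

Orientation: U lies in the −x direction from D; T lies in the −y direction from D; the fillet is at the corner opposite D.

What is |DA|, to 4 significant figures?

65.63

D is at the origin; D and U share the same y with |DU| = 49.8 and U on the −x side, so U = (-49.80, 0.000). DT is vertical with |DT| = 51.8 and T on the −y side, so T = (0.000, -51.80). The virtual corner opposite D is at (-49.80, -51.80). The tangent condition forces AL to be normal to UL and tangency of A1 to WT means the radius AW is perpendicular to WT, with radius 4.4, so the center A sits 4.4 in from both sides at A = (-45.40, -47.40). Then |DA| = |A − D| = 65.63.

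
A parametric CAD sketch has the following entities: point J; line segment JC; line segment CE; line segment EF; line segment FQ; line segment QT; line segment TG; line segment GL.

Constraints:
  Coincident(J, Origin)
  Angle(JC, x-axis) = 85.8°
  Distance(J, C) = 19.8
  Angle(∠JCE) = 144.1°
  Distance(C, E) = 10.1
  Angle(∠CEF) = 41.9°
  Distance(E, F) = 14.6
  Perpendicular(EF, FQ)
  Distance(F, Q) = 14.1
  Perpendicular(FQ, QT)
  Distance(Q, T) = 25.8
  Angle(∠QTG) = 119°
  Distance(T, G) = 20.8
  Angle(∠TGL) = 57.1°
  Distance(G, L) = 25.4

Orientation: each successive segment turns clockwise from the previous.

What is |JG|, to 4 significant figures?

50.18

J is at the origin; JC runs at 85.8° with length 19.8, so C = (1.450, 19.75). ∠JCE = 144.1° gives CE at 49.90° from the x-axis; with |CE| = 10.1, E = (7.956, 27.47). ∠CEF = 41.9° gives EF at -88.20° from the x-axis; with |EF| = 14.6, F = (8.414, 12.88). The perpendicularity gives FQ at right angles to EF, so FQ runs at -178.2°; with |FQ| = 14.1, Q = (-5.679, 12.44). FQ ⟂ QT, so QT runs at 91.80°; with |QT| = 25.8, T = (-6.489, 38.22). ∠QTG = 119.0° gives TG at 30.80° from the x-axis; with |TG| = 20.8, G = (11.38, 48.87). Then |JG| = |G − J| = 50.18.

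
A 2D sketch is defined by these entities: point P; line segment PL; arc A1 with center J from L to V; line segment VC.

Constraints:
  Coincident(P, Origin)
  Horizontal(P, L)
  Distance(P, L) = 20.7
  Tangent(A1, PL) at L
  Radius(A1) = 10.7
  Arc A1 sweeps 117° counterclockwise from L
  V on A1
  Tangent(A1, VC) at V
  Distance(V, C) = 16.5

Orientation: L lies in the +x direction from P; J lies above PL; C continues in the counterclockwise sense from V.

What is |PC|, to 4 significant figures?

37.85

On A1, L sits at bearing -90° from J; a 117° counterclockwise sweep puts V at bearing 27°, so V = J + 10.7·(cos 27°, sin 27°) = (30.23, 15.56). Tangency of A1 to VC means the radius JV is perpendicular to VC, so VC runs along (−sin 27°, cos 27°); with |VC| = 16.5, C = (22.74, 30.26). Then |PC| = |C − P| = 37.85.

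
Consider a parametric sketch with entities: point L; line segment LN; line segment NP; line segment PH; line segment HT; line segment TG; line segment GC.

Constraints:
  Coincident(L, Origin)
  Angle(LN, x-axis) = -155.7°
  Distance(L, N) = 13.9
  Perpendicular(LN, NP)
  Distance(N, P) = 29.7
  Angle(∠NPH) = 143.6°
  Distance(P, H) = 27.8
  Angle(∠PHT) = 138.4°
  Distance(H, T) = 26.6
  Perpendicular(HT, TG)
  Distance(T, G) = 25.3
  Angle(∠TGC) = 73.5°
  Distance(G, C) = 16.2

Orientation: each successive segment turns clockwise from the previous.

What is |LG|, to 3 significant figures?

47.2

L is at the origin; LN runs at -155.7° with length 13.9, so N = (-12.7, -5.72). LN is perpendicular to NP, so NP runs at 114°; with |NP| = 29.7, P = (-24.9, 21.3). ∠NPH = 143.6° gives PH at 77.9° from the x-axis; with |PH| = 27.8, H = (-19.1, 48.5). ∠PHT = 138.4° gives HT at 36.3° from the x-axis; with |HT| = 26.6, T = (2.37, 64.3). The perpendicularity gives TG at right angles to HT, so TG runs at -53.7°; with |TG| = 25.3, G = (17.4, 43.9). Then |LG| = |G − L| = 47.2.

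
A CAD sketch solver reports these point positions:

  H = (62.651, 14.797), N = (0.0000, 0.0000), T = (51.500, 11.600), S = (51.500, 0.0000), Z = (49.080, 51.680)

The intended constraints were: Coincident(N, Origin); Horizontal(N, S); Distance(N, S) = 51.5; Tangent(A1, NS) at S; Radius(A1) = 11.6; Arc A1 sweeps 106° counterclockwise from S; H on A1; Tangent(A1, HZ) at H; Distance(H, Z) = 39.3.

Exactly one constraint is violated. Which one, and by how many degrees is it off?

Tangent(A1, HZ) at H — off by 4.20°.

N = (0.00, 0.00) ✓; N.y = 0.00, S.y = 0.00 ✓; |NS| = 51.50 ✓; ∠(TS, SN) = 90.00° ✓; |TS| = 11.60 ✓; bearing(T→H) − bearing(T→S) = 106.0° ✓; |TH| = 11.60 ✓; ∠(TH, HZ) = 85.80° ✗; |HZ| = 39.30 ✓.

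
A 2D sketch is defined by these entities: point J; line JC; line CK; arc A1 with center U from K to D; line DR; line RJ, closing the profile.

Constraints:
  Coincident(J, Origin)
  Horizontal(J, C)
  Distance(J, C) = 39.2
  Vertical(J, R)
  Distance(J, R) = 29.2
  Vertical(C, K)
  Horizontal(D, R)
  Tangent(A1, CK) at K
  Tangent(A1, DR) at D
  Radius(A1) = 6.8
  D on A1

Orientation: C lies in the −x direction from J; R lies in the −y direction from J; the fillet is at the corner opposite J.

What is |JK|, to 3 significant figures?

45.1

J is at the origin; J and C share the same y with |JC| = 39.2 and C on the −x side, so C = (-39.2, 0.00). J and R share the same x with |JR| = 29.2 and R on the −y side, so R = (0.00, -29.2). The virtual corner opposite J is at (-39.2, -29.2). A1 meets CK tangentially, so UK is at right angles to CK and A1 meets DR tangentially, so UD is at right angles to DR, with radius 6.8, so the center U sits 6.8 in from both sides at U = (-32.4, -22.4). That places the tangent points at K = (-39.2, -22.4) on CK and D = (-32.4, -29.2) on DR. Then |JK| = |K − J| = 45.1.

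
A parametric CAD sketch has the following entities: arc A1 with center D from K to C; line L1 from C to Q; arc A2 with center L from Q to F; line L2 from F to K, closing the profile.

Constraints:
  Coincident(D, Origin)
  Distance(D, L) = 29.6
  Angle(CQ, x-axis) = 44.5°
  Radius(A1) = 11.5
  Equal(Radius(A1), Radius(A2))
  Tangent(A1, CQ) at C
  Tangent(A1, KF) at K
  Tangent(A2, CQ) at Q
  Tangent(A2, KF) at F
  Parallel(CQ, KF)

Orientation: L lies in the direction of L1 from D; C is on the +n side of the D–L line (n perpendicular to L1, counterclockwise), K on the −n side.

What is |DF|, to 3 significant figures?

31.8

Tangency of A1 to both parallel lines with radius 11.5 puts C and K at D ± 11.5·n: C = (-8.06, 8.20), K = (8.06, -8.20). Equal radii place Q and F the same way about L: Q = L + 11.5·n = (13.1, 28.9), F = L − 11.5·n = (29.2, 12.5). Then |DF| = |F − D| = 31.8.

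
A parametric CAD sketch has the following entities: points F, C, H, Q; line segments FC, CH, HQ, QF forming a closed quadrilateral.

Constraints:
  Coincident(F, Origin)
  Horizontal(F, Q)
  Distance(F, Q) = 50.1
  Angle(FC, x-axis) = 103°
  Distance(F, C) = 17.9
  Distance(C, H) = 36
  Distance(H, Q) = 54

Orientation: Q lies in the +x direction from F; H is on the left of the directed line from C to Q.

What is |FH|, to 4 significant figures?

48.71

Checks: F.y = 0.00, Q.y = 0.00 ✓; |CH| = 36.00 ✓; |HQ| = 54.00 ✓.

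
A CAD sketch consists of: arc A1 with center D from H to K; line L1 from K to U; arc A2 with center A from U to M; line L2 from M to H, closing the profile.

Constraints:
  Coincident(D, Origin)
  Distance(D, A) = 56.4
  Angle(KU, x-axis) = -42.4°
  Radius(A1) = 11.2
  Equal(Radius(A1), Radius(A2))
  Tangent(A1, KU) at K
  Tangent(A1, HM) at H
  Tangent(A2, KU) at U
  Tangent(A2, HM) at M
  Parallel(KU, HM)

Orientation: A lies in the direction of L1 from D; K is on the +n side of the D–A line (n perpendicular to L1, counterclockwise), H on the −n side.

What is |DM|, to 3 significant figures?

57.5

Tangency of A1 to both parallel lines with radius 11.2 puts K and H at D ± 11.2·n: K = (7.55, 8.27), H = (-7.55, -8.27). Equal radii place U and M the same way about A: U = A + 11.2·n = (49.2, -29.8), M = A − 11.2·n = (34.1, -46.3). Then |DM| = |M − D| = 57.5.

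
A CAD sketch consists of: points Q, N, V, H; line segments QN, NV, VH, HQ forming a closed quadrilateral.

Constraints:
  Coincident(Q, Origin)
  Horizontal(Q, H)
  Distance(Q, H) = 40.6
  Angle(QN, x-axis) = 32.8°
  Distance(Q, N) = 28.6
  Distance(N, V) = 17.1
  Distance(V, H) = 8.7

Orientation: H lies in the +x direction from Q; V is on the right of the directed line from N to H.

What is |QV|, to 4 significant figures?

31.91

Checks: |NV| = 17.10 ✓; |VH| = 8.700 ✓.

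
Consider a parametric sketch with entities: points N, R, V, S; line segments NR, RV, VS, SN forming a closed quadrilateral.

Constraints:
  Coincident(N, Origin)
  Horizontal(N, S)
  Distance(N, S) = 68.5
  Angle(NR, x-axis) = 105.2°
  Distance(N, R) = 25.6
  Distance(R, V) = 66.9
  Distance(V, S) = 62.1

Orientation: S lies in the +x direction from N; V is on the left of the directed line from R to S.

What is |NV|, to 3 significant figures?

78.0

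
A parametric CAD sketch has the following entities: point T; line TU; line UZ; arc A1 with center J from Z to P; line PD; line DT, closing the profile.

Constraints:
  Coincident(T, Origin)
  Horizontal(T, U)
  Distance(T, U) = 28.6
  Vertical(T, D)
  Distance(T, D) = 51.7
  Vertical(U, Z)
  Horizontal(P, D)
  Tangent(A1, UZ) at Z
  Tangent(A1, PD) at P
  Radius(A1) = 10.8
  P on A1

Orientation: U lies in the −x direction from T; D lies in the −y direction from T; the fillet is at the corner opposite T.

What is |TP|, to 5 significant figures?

54.678

The virtual corner opposite T is at (-28.600, -51.700). The tangent condition forces JZ to be normal to UZ and since A1 is tangent to PD there, JP ⟂ PD, with radius 10.8, so the center J sits 10.8 in from both sides at J = (-17.800, -40.900). That places the tangent points at Z = (-28.600, -40.900) on UZ and P = (-17.800, -51.700) on PD. Then |TP| = |P − T| = 54.678.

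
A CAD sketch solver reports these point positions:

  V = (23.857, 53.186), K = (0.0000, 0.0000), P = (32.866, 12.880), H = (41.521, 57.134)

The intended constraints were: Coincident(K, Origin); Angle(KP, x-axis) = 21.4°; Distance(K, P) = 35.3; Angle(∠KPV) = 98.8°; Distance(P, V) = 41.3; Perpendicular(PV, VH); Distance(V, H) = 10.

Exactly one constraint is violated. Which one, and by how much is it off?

Distance(V, H) = 10 — off by 8.10.

K = (0.00, 0.00) ✓; KP at 21.40° ✓; |KP| = 35.30 ✓; ∠KPV = 98.80° ✓; |PV| = 41.30 ✓; ∠(PV, VH) = 90.00° ✓; |VH| = 18.10 ✗.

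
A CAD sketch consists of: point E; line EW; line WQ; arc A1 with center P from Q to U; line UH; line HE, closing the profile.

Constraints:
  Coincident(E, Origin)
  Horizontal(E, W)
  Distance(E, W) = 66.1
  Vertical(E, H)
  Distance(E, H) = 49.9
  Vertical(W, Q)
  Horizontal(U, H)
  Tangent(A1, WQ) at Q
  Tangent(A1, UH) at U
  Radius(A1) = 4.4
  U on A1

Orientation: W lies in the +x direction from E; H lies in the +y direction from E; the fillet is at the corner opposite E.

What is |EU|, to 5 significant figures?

79.353

E is at the origin; EW is horizontal with |EW| = 66.1 and W on the +x side, so W = (66.100, 0.0000). EH is vertical with |EH| = 49.9 and H on the +y side, so H = (0.0000, 49.900). The virtual corner opposite E is at (66.100, 49.900). A1 meets WQ tangentially, so PQ is at right angles to WQ and tangency of A1 to UH means the radius PU is perpendicular to UH, with radius 4.4, so the center P sits 4.4 in from both sides at P = (61.700, 45.500). That places the tangent points at Q = (66.100, 45.500) on WQ and U = (61.700, 49.900) on UH. Then |EU| = |U − E| = 79.353.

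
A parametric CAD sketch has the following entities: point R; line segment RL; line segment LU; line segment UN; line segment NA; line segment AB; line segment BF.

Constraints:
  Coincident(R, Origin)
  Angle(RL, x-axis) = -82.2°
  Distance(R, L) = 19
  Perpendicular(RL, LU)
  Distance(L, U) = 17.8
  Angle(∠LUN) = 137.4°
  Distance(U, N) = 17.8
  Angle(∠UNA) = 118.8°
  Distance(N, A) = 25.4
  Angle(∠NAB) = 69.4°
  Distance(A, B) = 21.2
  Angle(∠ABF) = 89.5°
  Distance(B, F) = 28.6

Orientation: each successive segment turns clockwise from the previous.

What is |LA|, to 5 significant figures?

44.331

R is at the origin; RL runs at -82.2° with length 19.0, so L = (2.5786, -18.824). The perpendicularity gives LU at right angles to RL, so LU runs at -172.20°; with |LU| = 17.8, U = (-15.057, -21.240). ∠LUN = 137.4° gives UN at 145.20° from the x-axis; with |UN| = 17.8, N = (-29.673, -11.081). ∠UNA = 118.8° gives NA at 84.000° from the x-axis; with |NA| = 25.4, A = (-27.018, 14.180). Then |LA| = |A − L| = 44.331.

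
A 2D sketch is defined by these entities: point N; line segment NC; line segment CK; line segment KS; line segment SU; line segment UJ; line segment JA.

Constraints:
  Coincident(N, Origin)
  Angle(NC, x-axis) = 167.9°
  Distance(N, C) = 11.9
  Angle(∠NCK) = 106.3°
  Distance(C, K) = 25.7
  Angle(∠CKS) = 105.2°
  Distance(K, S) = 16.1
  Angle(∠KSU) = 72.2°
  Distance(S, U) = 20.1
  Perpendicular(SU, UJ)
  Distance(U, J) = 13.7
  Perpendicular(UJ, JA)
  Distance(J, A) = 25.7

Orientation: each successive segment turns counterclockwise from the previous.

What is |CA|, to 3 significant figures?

36.2

SU ⟂ UJ, so UJ runs at 154°; with |UJ| = 13.7, J = (-15.8, -7.16). The perpendicularity gives JA at right angles to UJ, so JA runs at -116°; with |JA| = 25.7, A = (-27.0, -30.3). Then |CA| = |A − C| = 36.2.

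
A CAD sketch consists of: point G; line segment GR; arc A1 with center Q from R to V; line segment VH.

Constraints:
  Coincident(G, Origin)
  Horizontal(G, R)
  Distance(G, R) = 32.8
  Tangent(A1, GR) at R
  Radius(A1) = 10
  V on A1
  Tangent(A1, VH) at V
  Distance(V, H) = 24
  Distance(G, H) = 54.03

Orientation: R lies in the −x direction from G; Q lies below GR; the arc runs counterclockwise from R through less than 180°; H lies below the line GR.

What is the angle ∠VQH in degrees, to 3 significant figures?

67.4°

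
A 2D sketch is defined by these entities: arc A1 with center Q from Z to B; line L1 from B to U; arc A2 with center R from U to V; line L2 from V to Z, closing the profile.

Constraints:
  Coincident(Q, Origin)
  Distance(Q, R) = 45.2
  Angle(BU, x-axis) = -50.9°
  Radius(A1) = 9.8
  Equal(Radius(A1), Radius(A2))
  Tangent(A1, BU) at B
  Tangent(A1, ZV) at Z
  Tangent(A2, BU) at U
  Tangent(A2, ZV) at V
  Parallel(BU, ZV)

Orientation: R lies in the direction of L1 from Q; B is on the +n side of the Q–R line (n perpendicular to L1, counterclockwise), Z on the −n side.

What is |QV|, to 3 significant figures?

46.3

The slot axis is L1's direction at -50.9°, so u = (cos -50.9°, sin -50.9°) = (0.631, -0.776) and n = (−sin -50.9°, cos -50.9°) = (0.776, 0.631). Q is at the origin and R lies 45.2 along u from Q, so R = 45.2·u = (28.5, -35.1). Tangency of A1 to both parallel lines with radius 9.8 puts B and Z at Q ± 9.8·n: B = (7.61, 6.18), Z = (-7.61, -6.18). Equal radii place U and V the same way about R: U = R + 9.8·n = (36.1, -28.9), V = R − 9.8·n = (20.9, -41.3). Then |QV| = |V − Q| = 46.3.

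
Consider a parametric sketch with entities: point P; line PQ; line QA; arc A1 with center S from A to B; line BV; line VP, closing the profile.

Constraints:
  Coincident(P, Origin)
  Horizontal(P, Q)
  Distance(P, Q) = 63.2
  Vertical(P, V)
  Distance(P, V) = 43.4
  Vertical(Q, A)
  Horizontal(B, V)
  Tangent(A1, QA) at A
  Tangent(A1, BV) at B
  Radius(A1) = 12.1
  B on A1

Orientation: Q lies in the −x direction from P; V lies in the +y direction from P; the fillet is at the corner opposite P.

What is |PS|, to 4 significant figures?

59.92

P is at the origin; PQ is horizontal with |PQ| = 63.2 and Q on the −x side, so Q = (-63.20, 0.000). P and V share the same x with |PV| = 43.4 and V on the +y side, so V = (0.000, 43.40). The virtual corner opposite P is at (-63.20, 43.40). Since A1 is tangent to QA there, SA ⟂ QA and A1 meets BV tangentially, so SB is at right angles to BV, with radius 12.1, so the center S sits 12.1 in from both sides at S = (-51.10, 31.30). Then |PS| = |S − P| = 59.92.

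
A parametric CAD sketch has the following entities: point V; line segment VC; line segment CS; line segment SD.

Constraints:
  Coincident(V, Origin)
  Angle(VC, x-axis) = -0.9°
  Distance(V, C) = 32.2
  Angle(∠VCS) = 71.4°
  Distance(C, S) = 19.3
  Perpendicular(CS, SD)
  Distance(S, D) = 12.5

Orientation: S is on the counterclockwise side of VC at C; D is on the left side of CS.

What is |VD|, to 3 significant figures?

20.2

V is at the origin; VC runs at -0.9° with length 32.2, so C = 32.2·(cos -0.9°, sin -0.9°) = (32.2, -0.506). ∠VCS = 71.4°, so CS runs at -0.9° + (180° − 71.4°) = 108° from the x-axis; with |CS| = 19.3, S = C + 19.3·(cos 108°, sin 108°) = (26.3, 17.9). The perpendicularity gives SD at right angles to CS; with |SD| = 12.5 on the left of CS, D = S + 12.5·(-0.953, -0.304) = (14.4, 14.1). Then |VD| = |D − V| = 20.2.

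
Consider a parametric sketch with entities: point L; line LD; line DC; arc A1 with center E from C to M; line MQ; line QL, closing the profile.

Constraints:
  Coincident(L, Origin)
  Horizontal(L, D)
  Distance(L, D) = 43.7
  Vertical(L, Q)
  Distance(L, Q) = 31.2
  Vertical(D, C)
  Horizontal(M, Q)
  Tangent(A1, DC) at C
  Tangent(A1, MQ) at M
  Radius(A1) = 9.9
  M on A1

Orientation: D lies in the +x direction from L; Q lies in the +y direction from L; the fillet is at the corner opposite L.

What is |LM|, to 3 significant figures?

46.0

L is at the origin; LD is horizontal with |LD| = 43.7 and D on the +x side, so D = (43.7, 0.00). LQ is vertical with |LQ| = 31.2 and Q on the +y side, so Q = (0.00, 31.2). The virtual corner opposite L is at (43.7, 31.2). The tangent condition forces EC to be normal to DC and since A1 is tangent to MQ there, EM ⟂ MQ, with radius 9.9, so the center E sits 9.9 in from both sides at E = (33.8, 21.3). That places the tangent points at C = (43.7, 21.3) on DC and M = (33.8, 31.2) on MQ. Then |LM| = |M − L| = 46.0.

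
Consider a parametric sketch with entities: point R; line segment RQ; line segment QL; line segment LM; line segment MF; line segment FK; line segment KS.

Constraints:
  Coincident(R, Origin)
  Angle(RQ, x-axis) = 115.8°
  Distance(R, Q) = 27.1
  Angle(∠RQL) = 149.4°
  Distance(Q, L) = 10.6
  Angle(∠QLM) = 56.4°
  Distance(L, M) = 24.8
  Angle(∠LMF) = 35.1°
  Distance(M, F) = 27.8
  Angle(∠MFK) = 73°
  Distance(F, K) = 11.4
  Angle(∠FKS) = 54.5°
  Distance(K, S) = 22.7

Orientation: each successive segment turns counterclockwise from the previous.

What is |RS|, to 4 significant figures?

13.31

R is at the origin; RQ runs at 115.8° with length 27.1, so Q = (-11.79, 24.40). ∠RQL = 149.4° gives QL at 146.4° from the x-axis; with |QL| = 10.6, L = (-20.62, 30.26). ∠QLM = 56.4° gives LM at -90.00° from the x-axis; with |LM| = 24.8, M = (-20.62, 5.465). ∠LMF = 35.1° gives MF at 54.90° from the x-axis; with |MF| = 27.8, F = (-4.639, 28.21). ∠MFK = 73.0° gives FK at 161.9° from the x-axis; with |FK| = 11.4, K = (-15.47, 31.75). ∠FKS = 54.5° gives KS at -72.60° from the x-axis; with |KS| = 22.7, S = (-8.686, 10.09). Then |RS| = |S − R| = 13.31.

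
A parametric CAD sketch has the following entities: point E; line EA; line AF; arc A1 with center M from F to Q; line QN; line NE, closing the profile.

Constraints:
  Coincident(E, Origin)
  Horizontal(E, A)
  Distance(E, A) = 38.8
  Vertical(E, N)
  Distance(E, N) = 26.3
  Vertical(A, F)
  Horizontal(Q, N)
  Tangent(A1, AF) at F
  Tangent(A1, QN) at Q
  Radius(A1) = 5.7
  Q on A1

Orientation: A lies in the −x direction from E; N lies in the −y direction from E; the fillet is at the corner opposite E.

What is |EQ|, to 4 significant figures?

42.28

E is at the origin; EA is horizontal with |EA| = 38.8 and A on the −x side, so A = (-38.80, 0.000). E and N share the same x with |EN| = 26.3 and N on the −y side, so N = (0.000, -26.30). The virtual corner opposite E is at (-38.80, -26.30). Tangency of A1 to AF means the radius MF is perpendicular to AF and tangency of A1 to QN means the radius MQ is perpendicular to QN, with radius 5.7, so the center M sits 5.7 in from both sides at M = (-33.10, -20.60). That places the tangent points at F = (-38.80, -20.60) on AF and Q = (-33.10, -26.30) on QN. Then |EQ| = |Q − E| = 42.28.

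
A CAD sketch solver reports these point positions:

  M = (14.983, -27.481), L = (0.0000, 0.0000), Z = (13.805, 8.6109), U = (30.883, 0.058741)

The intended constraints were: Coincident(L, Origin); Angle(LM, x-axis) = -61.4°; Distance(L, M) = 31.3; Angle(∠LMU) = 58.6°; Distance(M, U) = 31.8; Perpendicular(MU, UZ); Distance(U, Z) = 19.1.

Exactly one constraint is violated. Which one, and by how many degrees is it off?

Perpendicular(MU, UZ) — off by 3.40°.

L = (0.00, 0.00) ✓; LM at -61.40° ✓; |LM| = 31.30 ✓; ∠LMU = 58.60° ✓; |MU| = 31.80 ✓; ∠(MU, UZ) = 93.40° ✗; |UZ| = 19.10 ✓.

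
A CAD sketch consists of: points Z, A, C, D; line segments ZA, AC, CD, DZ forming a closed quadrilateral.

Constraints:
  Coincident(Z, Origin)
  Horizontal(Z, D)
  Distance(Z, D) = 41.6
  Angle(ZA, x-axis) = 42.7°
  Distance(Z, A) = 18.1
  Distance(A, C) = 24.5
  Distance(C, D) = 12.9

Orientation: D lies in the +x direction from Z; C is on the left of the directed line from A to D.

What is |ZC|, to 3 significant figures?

39.8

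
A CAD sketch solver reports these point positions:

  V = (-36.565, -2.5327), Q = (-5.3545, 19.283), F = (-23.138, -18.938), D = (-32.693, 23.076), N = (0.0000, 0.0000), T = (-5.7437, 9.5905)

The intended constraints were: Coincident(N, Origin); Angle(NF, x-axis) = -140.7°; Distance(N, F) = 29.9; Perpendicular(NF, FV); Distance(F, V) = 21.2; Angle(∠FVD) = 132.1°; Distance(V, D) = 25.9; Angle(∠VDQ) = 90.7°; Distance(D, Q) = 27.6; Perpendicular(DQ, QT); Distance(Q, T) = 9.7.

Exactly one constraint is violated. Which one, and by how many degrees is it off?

Perpendicular(DQ, QT) — off by 5.60°.

N = (0.00, 0.00) ✓; NF at -140.7° ✓; |NF| = 29.90 ✓; ∠(NF, FV) = 90.00° ✓; |FV| = 21.20 ✓; ∠FVD = 132.1° ✓; |VD| = 25.90 ✓; ∠VDQ = 90.70° ✓; |DQ| = 27.60 ✓; ∠(DQ, QT) = 84.40° ✗; |QT| = 9.700 ✓.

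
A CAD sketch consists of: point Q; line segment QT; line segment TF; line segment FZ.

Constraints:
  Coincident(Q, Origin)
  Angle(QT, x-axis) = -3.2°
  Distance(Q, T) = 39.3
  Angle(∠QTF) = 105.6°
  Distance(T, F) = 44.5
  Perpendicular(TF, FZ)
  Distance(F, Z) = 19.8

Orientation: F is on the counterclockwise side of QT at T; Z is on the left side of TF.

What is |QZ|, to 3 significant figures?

58.0

∠QTF = 105.6°, so TF runs at -3.2° + (180° − 105.6°) = 71.2° from the x-axis; with |TF| = 44.5, F = T + 44.5·(cos 71.2°, sin 71.2°) = (53.6, 39.9). TF ⟂ FZ; with |FZ| = 19.8 on the left of TF, Z = F + 19.8·(-0.947, 0.322) = (34.8, 46.3). Then |QZ| = |Z − Q| = 58.0.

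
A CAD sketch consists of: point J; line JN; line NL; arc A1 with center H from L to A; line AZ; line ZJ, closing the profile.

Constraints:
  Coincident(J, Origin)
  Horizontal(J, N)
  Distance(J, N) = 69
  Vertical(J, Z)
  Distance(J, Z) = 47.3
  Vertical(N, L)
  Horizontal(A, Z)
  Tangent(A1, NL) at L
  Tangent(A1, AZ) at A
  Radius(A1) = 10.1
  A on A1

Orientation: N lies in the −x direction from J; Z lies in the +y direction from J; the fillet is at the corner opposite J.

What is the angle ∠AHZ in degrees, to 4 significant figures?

80.27°

J is at the origin; J and N share the same y with |JN| = 69.0 and N on the −x side, so N = (-69.00, 0.000). JZ is vertical with |JZ| = 47.3 and Z on the +y side, so Z = (0.000, 47.30). The virtual corner opposite J is at (-69.00, 47.30). Since A1 is tangent to NL there, HL ⟂ NL and since A1 is tangent to AZ there, HA ⟂ AZ, with radius 10.1, so the center H sits 10.1 in from both sides at H = (-58.90, 37.20). That places the tangent points at L = (-69.00, 37.20) on NL and A = (-58.90, 47.30) on AZ. Then cos ∠AHZ = HA·HZ / (|HA||HZ|), giving 80.27°.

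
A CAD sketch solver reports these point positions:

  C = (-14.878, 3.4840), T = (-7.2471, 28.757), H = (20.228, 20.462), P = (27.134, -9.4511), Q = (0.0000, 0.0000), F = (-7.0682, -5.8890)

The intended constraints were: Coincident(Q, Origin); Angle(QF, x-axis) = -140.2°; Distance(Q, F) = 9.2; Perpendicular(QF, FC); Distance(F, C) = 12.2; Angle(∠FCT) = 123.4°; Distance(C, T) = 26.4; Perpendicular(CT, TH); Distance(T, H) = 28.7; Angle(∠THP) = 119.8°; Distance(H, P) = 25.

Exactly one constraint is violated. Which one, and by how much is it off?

Distance(H, P) = 25 — off by 5.70.

Q = (0.00, 0.00) ✓; QF at -140.2° ✓; |QF| = 9.200 ✓; ∠(QF, FC) = 90.00° ✓; |FC| = 12.20 ✓; ∠FCT = 123.4° ✓; |CT| = 26.40 ✓; ∠(CT, TH) = 90.00° ✓; |TH| = 28.70 ✓; ∠THP = 119.8° ✓; |HP| = 30.70 ✗.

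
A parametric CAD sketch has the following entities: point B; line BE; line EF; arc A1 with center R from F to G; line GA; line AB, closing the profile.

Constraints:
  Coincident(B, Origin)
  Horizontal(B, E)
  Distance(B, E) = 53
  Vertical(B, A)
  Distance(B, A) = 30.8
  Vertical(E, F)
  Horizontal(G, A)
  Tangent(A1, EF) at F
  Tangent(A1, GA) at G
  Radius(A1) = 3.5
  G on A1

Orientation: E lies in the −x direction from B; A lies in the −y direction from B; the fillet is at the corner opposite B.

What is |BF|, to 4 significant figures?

59.62

The virtual corner opposite B is at (-53.00, -30.80). A1 meets EF tangentially, so RF is at right angles to EF and A1 meets GA tangentially, so RG is at right angles to GA, with radius 3.5, so the center R sits 3.5 in from both sides at R = (-49.50, -27.30). That places the tangent points at F = (-53.00, -27.30) on EF and G = (-49.50, -30.80) on GA. Then |BF| = |F − B| = 59.62.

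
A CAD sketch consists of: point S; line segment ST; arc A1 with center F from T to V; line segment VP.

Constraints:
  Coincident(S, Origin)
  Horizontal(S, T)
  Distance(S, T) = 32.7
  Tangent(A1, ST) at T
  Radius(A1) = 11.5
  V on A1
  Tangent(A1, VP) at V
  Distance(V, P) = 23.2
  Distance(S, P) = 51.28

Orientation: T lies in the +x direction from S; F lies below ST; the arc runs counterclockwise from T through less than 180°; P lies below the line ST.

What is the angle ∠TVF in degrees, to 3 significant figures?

29.0°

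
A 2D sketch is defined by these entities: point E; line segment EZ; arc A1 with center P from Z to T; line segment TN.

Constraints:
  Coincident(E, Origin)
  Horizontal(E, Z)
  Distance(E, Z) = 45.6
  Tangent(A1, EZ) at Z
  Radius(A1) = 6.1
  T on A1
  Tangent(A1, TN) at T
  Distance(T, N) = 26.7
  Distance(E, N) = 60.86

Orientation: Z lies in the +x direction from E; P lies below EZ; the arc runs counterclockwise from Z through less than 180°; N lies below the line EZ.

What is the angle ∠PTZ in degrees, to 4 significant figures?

32.67°

E is at the origin; E and Z share the same y with |EZ| = 45.6 and Z on the +x side, so Z = (45.60, 0.000). Tangency of A1 to EZ means the radius PZ is perpendicular to EZ, so P = Z + (0, -6.1) = (45.60, -6.100). Since PT ⟂ TN (tangency), |PN| = √(6.1² + 26.7²) = 27.39 regardless of where T sits on A1. So N lies on both circle(E, 60.86) and circle(P, 27.39); the below-EZ intersection is N = (51.19, -32.91). T is the foot of the tangent from N: T = (40.06, -8.645).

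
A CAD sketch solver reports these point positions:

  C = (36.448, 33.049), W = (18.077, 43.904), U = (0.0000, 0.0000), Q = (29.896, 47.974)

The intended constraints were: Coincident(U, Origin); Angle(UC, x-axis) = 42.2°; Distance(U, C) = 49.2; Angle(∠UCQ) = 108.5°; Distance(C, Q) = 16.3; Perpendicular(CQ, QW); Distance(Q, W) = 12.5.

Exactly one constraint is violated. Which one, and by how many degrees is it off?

Perpendicular(CQ, QW) — off by 4.70°.

U = (0.00, 0.00) ✓; UC at 42.20° ✓; |UC| = 49.20 ✓; ∠UCQ = 108.5° ✓; |CQ| = 16.30 ✓; ∠(CQ, QW) = 85.30° ✗; |QW| = 12.50 ✓.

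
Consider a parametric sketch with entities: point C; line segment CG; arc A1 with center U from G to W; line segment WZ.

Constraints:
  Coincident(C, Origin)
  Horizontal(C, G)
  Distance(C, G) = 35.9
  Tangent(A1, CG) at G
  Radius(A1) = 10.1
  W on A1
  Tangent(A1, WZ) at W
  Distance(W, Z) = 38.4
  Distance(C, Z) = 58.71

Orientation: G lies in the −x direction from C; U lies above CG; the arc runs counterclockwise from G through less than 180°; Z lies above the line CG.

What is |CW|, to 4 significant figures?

28.37

C is at the origin; CG is horizontal with |CG| = 35.9 and G on the −x side, so G = (-35.90, 0.000). The tangent condition forces UG to be normal to CG, so U = G + (0, 10.1) = (-35.90, 10.10). Since UW ⟂ WZ (tangency), |UZ| = √(10.1² + 38.4²) = 39.71 regardless of where W sits on A1. So Z lies on both circle(C, 58.71) and circle(U, 39.71); the above-CG intersection is Z = (-31.48, 49.56). W is the foot of the tangent from Z: W = (-25.91, 11.56).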